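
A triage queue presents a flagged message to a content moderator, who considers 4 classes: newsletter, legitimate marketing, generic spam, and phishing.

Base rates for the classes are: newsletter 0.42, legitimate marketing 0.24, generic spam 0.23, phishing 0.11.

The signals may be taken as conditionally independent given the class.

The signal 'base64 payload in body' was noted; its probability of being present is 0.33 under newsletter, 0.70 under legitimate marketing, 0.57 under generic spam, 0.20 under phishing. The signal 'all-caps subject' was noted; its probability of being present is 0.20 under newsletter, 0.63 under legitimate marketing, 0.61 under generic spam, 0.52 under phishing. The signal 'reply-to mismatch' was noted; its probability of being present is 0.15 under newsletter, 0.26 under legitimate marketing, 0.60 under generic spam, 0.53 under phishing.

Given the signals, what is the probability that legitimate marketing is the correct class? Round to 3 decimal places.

Multiply each prior by the joint likelihood of the signal pattern:
  newsletter: 0.42 × 0.33 × 0.20 × 0.15 = 0.004158
  legitimate marketing: 0.24 × 0.70 × 0.63 × 0.26 = 0.027518
  generic spam: 0.23 × 0.57 × 0.61 × 0.60 = 0.047983
  phishing: 0.11 × 0.20 × 0.52 × 0.53 = 0.0060632
The unnormalized weights sum to 0.085722.
P(legitimate marketing | evidence) = 0.027518 / 0.085722 ≈ 0.321.

0.321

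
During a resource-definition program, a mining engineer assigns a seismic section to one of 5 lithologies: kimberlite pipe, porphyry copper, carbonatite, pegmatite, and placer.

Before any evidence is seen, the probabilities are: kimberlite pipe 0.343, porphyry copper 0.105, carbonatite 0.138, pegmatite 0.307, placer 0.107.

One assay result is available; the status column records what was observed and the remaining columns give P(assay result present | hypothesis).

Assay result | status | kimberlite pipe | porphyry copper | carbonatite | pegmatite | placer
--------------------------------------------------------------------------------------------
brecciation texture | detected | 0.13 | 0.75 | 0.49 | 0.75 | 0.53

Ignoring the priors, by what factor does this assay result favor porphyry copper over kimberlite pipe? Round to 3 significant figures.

5.77

Likelihood of this assay result under each hypothesis:
  porphyry copper: 0.75
  kimberlite pipe: 0.13
Bayes factor = 0.75 / 0.13 ≈ 5.77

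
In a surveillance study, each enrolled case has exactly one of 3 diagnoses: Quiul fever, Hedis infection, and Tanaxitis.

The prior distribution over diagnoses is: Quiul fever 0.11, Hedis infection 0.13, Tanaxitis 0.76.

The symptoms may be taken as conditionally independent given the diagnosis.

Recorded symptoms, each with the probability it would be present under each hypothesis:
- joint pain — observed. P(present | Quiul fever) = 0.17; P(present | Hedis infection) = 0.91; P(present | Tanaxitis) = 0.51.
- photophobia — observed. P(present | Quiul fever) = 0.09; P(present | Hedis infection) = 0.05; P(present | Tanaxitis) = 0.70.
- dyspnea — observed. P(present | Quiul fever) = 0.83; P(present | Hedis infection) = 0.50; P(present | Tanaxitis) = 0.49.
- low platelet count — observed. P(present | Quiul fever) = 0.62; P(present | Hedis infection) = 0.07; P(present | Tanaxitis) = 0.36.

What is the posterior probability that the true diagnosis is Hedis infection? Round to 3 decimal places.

By Bayes' rule with conditional independence, the unnormalized weight for each hypothesis is prior × ∏ likelihoods:
  Quiul fever: 0.11 × 0.17 × 0.09 × 0.83 × 0.62 = 0.00086607
  Hedis infection: 0.13 × 0.91 × 0.05 × 0.50 × 0.07 = 0.00020703
  Tanaxitis: 0.76 × 0.51 × 0.70 × 0.49 × 0.36 = 0.047861
Marginal likelihood of the evidence = 0.048934.
P(Hedis infection | evidence) = 0.00020703 / 0.048934 ≈ 0.004.

0.004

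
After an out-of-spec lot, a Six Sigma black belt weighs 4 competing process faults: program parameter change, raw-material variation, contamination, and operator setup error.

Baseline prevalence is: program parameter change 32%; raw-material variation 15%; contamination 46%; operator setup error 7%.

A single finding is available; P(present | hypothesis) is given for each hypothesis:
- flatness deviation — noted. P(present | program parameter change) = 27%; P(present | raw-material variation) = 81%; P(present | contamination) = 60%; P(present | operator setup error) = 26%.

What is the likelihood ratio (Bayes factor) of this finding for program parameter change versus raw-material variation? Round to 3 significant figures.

Likelihood of this finding under each hypothesis:
  program parameter change: 0.27
  raw-material variation: 0.81
Bayes factor = 0.27 / 0.81 ≈ 0.333

0.333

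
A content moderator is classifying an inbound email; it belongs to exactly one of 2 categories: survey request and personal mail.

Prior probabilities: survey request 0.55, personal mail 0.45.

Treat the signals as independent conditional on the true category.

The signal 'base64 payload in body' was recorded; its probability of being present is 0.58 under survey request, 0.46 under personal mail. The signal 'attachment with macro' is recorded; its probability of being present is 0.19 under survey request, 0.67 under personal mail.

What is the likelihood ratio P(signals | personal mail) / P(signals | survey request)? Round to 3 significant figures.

Take the product of per-signal likelihoods under each hypothesis, then divide.
  personal mail: 0.46 × 0.67 = 0.3082
  survey request: 0.58 × 0.19 = 0.1102
Bayes factor = 0.3082 / 0.1102 ≈ 2.80

2.80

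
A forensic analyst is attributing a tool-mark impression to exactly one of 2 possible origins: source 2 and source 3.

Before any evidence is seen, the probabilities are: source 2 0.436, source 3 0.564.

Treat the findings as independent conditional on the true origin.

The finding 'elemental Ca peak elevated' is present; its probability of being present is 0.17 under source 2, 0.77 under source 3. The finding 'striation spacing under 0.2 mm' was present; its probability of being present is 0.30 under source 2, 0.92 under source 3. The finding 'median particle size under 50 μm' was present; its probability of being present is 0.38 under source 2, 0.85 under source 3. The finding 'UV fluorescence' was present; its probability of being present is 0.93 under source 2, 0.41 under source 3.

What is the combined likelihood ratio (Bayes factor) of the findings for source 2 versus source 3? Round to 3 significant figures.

Take the product of per-finding likelihoods under each hypothesis, then divide.
  source 2: 0.17 × 0.30 × 0.38 × 0.93 = 0.018023
  source 3: 0.77 × 0.92 × 0.85 × 0.41 = 0.24688
Bayes factor = 0.018023 / 0.24688 ≈ 0.0730

0.0730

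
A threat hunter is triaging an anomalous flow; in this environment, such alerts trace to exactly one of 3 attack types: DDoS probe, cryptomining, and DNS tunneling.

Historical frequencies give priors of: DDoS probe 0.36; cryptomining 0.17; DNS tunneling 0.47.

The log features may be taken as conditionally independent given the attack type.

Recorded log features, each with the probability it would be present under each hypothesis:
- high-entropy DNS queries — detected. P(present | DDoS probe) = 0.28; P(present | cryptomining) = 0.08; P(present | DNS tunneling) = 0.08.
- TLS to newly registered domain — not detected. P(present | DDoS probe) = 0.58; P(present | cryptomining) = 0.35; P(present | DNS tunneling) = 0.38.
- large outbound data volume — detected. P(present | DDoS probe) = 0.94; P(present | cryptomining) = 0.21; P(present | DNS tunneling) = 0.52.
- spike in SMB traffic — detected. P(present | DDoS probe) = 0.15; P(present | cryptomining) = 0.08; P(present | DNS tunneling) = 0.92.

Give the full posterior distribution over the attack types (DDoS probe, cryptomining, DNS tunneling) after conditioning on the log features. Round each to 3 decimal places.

0.346, 0.009, 0.646

For each hypothesis, the unnormalized posterior weight is prior × product of the log feature likelihoods (using 1 − P(present | H) for each absent log feature):
  DDoS probe: 0.36 × 0.28 × (1 − 0.58) × 0.94 × 0.15 = 0.0059694
  cryptomining: 0.17 × 0.08 × (1 − 0.35) × 0.21 × 0.08 = 0.00014851
  DNS tunneling: 0.47 × 0.08 × (1 − 0.38) × 0.52 × 0.92 = 0.011152
The unnormalized weights sum to 0.01727.
P(DDoS probe | evidence) = 0.0059694 / 0.01727 ≈ 0.346
P(cryptomining | evidence) = 0.00014851 / 0.01727 ≈ 0.009
P(DNS tunneling | evidence) = 0.011152 / 0.01727 ≈ 0.646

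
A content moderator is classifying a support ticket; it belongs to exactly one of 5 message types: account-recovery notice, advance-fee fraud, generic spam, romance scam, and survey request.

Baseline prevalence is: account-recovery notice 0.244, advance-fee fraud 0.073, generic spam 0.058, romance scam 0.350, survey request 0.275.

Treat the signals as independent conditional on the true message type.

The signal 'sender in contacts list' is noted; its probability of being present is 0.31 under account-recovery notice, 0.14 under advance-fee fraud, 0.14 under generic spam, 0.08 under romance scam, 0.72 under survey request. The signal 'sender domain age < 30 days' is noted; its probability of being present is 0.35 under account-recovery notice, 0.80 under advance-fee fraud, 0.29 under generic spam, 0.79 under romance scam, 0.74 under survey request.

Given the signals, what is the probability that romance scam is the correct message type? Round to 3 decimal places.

0.108

By Bayes' rule with conditional independence, the unnormalized weight for each hypothesis is prior × ∏ likelihoods:
  account-recovery notice: 0.244 × 0.31 × 0.35 = 0.026474
  advance-fee fraud: 0.073 × 0.14 × 0.80 = 0.008176
  generic spam: 0.058 × 0.14 × 0.29 = 0.0023548
  romance scam: 0.350 × 0.08 × 0.79 = 0.02212
  survey request: 0.275 × 0.72 × 0.74 = 0.14652
Normalizing constant Z = 0.026474 + 0.008176 + 0.0023548 + 0.02212 + 0.14652 = 0.20564.
P(romance scam | evidence) = 0.02212 / 0.20564 ≈ 0.108.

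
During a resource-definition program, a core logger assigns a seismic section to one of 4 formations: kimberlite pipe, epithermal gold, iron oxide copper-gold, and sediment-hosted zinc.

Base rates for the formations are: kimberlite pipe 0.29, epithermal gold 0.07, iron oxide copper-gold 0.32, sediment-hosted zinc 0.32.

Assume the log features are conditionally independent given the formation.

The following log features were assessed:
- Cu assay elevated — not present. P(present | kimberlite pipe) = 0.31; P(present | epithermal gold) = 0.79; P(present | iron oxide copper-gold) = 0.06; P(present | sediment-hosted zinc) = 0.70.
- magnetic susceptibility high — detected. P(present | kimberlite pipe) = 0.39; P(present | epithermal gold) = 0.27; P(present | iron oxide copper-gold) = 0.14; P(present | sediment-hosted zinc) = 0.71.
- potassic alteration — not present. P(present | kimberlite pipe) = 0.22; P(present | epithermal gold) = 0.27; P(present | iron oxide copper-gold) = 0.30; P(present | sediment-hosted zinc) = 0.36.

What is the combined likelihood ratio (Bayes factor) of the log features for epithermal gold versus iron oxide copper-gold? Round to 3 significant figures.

0.449

The Bayes factor is the ratio of the joint likelihoods of the log feature pattern under the two hypotheses (using 1 − P(present | H) for each absent log feature).
  epithermal gold: (1 − 0.79) × 0.27 × (1 − 0.27) = 0.041391
  iron oxide copper-gold: (1 − 0.06) × 0.14 × (1 − 0.30) = 0.09212
Bayes factor = 0.041391 / 0.09212 ≈ 0.449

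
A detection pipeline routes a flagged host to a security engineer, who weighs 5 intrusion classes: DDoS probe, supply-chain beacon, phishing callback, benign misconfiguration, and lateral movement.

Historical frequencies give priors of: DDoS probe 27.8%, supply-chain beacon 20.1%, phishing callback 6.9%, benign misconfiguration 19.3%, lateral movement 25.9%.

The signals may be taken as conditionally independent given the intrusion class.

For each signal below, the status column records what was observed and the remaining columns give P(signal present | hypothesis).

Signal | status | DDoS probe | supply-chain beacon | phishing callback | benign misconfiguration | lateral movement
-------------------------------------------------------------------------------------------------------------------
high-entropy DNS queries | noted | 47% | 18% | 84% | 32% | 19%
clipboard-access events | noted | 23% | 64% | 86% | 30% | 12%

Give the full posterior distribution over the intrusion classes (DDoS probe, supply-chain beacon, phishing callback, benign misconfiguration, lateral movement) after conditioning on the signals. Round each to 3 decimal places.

0.236, 0.182, 0.391, 0.145, 0.046

For each hypothesis, the unnormalized posterior weight is prior × product of the signal likelihoods:
  DDoS probe: 0.278 × 0.47 × 0.23 = 0.030052
  supply-chain beacon: 0.201 × 0.18 × 0.64 = 0.023155
  phishing callback: 0.069 × 0.84 × 0.86 = 0.049846
  benign misconfiguration: 0.193 × 0.32 × 0.30 = 0.018528
  lateral movement: 0.259 × 0.19 × 0.12 = 0.0059052
Normalizing constant Z = 0.030052 + 0.023155 + 0.049846 + 0.018528 + 0.0059052 = 0.12749.
P(DDoS probe | evidence) = 0.030052 / 0.12749 ≈ 0.236
P(supply-chain beacon | evidence) = 0.023155 / 0.12749 ≈ 0.182
P(phishing callback | evidence) = 0.049846 / 0.12749 ≈ 0.391
P(benign misconfiguration | evidence) = 0.018528 / 0.12749 ≈ 0.145
P(lateral movement | evidence) = 0.0059052 / 0.12749 ≈ 0.046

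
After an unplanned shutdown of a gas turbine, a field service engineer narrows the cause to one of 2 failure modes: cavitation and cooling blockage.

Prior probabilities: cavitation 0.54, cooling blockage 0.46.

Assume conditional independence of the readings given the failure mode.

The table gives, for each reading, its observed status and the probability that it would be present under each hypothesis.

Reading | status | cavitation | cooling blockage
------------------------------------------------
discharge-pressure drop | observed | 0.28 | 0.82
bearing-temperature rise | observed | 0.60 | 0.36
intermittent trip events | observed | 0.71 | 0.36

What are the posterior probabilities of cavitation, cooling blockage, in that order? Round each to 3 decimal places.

Multiply each prior by the joint likelihood of the reading pattern:
  cavitation: 0.54 × 0.28 × 0.60 × 0.71 = 0.064411
  cooling blockage: 0.46 × 0.82 × 0.36 × 0.36 = 0.048885
Normalizing constant Z = 0.064411 + 0.048885 = 0.1133.
P(cavitation | evidence) = 0.064411 / 0.1133 ≈ 0.569
P(cooling blockage | evidence) = 0.048885 / 0.1133 ≈ 0.431

0.569, 0.431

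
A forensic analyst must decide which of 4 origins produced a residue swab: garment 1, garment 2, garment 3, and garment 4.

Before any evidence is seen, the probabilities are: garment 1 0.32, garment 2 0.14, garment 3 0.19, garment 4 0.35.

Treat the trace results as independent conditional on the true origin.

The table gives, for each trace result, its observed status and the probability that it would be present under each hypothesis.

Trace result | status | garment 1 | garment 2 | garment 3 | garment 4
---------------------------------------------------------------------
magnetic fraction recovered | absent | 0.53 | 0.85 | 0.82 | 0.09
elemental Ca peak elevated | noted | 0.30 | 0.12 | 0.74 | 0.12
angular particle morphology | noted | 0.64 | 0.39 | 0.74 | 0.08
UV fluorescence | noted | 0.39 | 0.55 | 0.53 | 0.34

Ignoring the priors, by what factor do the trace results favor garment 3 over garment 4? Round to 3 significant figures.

Take the product of per-trace result likelihoods under each hypothesis (using 1 − P(present | H) for each absent trace result), then divide.
  garment 3: (1 − 0.82) × 0.74 × 0.74 × 0.53 = 0.052241
  garment 4: (1 − 0.09) × 0.12 × 0.08 × 0.34 = 0.0029702
Bayes factor = 0.052241 / 0.0029702 ≈ 17.6

17.6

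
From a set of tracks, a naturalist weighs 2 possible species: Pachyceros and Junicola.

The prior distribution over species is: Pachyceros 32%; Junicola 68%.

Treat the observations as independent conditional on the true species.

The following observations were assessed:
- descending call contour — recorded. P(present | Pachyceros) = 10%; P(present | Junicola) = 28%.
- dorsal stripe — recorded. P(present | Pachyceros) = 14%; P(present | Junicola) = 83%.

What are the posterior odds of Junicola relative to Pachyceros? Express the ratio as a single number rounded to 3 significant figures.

35.3

Unnormalized posterior weight (prior times the observation likelihoods) for each of the two hypotheses:
  Junicola: 0.68 × 0.28 × 0.83 = 0.15803
  Pachyceros: 0.32 × 0.10 × 0.14 = 0.00448
Posterior odds = 0.15803 / 0.00448 ≈ 35.3.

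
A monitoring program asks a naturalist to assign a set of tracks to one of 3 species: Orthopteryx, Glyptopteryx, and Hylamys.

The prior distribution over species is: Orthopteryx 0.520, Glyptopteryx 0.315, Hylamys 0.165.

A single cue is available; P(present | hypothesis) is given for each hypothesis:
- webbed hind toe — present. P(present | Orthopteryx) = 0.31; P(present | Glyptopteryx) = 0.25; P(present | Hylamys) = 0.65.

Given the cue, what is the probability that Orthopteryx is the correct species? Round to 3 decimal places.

0.464

By Bayes' rule, the unnormalized weight for each hypothesis is prior × likelihood:
  Orthopteryx: 0.520 × 0.31 = 0.1612
  Glyptopteryx: 0.315 × 0.25 = 0.07875
  Hylamys: 0.165 × 0.65 = 0.10725
Marginal likelihood of the evidence = 0.3472.
P(Orthopteryx | evidence) = 0.1612 / 0.3472 ≈ 0.464.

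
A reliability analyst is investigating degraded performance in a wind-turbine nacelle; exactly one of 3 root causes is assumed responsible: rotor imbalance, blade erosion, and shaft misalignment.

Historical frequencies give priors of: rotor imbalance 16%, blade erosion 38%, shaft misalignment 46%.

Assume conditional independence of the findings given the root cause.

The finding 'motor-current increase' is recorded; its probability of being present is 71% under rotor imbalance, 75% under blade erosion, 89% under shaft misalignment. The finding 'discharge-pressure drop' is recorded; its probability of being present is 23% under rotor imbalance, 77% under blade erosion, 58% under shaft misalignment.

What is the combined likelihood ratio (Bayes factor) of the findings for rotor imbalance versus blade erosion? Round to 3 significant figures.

0.283

The Bayes factor is the ratio of the joint likelihoods of the evidence pattern under the two hypotheses.
  rotor imbalance: 0.71 × 0.23 = 0.1633
  blade erosion: 0.75 × 0.77 = 0.5775
Bayes factor = 0.1633 / 0.5775 ≈ 0.283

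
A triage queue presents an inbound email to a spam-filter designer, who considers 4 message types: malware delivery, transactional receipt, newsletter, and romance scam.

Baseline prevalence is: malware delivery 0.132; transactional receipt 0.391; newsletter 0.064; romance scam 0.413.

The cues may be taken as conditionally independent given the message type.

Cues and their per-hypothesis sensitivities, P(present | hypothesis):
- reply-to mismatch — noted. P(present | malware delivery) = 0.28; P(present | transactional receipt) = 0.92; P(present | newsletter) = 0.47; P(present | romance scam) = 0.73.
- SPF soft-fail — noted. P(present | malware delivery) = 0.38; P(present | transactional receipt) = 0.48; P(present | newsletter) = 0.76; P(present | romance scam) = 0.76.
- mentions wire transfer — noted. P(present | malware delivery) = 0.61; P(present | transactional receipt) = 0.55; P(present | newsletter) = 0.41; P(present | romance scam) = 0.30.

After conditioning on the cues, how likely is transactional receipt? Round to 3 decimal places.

By Bayes' rule with conditional independence, the unnormalized weight for each hypothesis is prior × ∏ likelihoods:
  malware delivery: 0.132 × 0.28 × 0.38 × 0.61 = 0.0085673
  transactional receipt: 0.391 × 0.92 × 0.48 × 0.55 = 0.094966
  newsletter: 0.064 × 0.47 × 0.76 × 0.41 = 0.0093729
  romance scam: 0.413 × 0.73 × 0.76 × 0.30 = 0.06874
Normalizing constant Z = 0.0085673 + 0.094966 + 0.0093729 + 0.06874 = 0.18165.
P(transactional receipt | evidence) = 0.094966 / 0.18165 ≈ 0.523.

0.523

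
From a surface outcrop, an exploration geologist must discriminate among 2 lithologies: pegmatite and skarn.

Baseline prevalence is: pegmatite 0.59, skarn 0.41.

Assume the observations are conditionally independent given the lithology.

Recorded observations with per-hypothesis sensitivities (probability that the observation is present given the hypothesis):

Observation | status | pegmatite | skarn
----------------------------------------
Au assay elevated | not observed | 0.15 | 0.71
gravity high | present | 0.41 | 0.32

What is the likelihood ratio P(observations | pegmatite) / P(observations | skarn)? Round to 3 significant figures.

Take the product of per-observation likelihoods under each hypothesis (using 1 − P(present | H) for each absent observation), then divide.
  pegmatite: (1 − 0.15) × 0.41 = 0.3485
  skarn: (1 − 0.71) × 0.32 = 0.0928
Bayes factor = 0.3485 / 0.0928 ≈ 3.76

3.76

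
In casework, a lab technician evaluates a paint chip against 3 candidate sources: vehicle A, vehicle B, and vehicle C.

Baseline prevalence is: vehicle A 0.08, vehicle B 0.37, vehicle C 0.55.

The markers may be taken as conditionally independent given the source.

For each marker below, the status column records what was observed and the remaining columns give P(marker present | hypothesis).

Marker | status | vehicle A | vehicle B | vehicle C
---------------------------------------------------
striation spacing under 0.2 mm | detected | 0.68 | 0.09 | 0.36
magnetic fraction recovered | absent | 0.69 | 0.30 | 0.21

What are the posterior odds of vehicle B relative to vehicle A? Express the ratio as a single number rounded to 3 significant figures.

The normalizing constant cancels in an odds ratio, so compute prior × likelihood for the two hypotheses only (using 1 − P(present | H) for each absent marker):
  vehicle B: 0.37 × 0.09 × (1 − 0.30) = 0.02331
  vehicle A: 0.08 × 0.68 × (1 − 0.69) = 0.016864
Posterior odds = 0.02331 / 0.016864 ≈ 1.38.

1.38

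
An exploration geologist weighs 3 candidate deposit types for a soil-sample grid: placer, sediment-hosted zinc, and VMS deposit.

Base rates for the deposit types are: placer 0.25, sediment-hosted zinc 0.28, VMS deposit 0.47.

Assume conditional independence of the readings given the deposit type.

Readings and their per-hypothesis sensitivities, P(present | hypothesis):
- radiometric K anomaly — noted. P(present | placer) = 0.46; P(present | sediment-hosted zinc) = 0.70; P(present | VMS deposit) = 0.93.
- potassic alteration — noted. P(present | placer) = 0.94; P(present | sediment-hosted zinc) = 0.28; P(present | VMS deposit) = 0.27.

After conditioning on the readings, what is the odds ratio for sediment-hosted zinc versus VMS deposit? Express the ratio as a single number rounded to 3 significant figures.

The normalizing constant cancels in an odds ratio, so compute prior × likelihood for the two hypotheses only:
  sediment-hosted zinc: 0.28 × 0.70 × 0.28 = 0.05488
  VMS deposit: 0.47 × 0.93 × 0.27 = 0.11802
Odds(sediment-hosted zinc : VMS deposit) = 0.05488 / 0.11802 ≈ 0.465.

0.465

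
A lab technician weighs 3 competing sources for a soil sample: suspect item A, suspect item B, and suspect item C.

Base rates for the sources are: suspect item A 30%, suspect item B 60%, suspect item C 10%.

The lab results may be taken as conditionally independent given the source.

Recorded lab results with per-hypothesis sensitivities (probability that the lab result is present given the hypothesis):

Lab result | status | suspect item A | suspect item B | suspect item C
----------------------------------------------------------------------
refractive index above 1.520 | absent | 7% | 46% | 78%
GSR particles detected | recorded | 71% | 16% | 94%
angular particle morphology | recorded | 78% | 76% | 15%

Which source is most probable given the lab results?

For each hypothesis, the unnormalized posterior weight is prior × product of the lab result likelihoods (using 1 − P(present | H) for each absent lab result):
  suspect item A: 0.30 × (1 − 0.07) × 0.71 × 0.78 = 0.15451
  suspect item B: 0.60 × (1 − 0.46) × 0.16 × 0.76 = 0.039398
  suspect item C: 0.10 × (1 − 0.78) × 0.94 × 0.15 = 0.003102
The unnormalized weights sum to 0.19701.
P(suspect item A | evidence) ≈ 0.15451 / 0.19701 ≈ 0.784
P(suspect item B | evidence) ≈ 0.039398 / 0.19701 ≈ 0.200
P(suspect item C | evidence) ≈ 0.003102 / 0.19701 ≈ 0.016
The largest is 0.784, so suspect item A is most probable.

suspect item A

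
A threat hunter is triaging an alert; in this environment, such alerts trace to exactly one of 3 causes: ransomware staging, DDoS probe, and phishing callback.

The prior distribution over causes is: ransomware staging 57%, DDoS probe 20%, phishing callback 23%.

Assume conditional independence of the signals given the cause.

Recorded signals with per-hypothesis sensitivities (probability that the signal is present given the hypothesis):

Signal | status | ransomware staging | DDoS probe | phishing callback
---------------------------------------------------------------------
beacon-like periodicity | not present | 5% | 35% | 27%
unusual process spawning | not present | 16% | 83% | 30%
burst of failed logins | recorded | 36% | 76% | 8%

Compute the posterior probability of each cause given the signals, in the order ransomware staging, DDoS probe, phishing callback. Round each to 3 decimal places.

For each hypothesis, the unnormalized posterior weight is prior × product of the signal likelihoods (using 1 − P(present | H) for each absent signal):
  ransomware staging: 0.57 × (1 − 0.05) × (1 − 0.16) × 0.36 = 0.16375
  DDoS probe: 0.20 × (1 − 0.35) × (1 − 0.83) × 0.76 = 0.016796
  phishing callback: 0.23 × (1 − 0.27) × (1 − 0.30) × 0.08 = 0.0094024
Marginal likelihood of the evidence = 0.18995.
P(ransomware staging | evidence) = 0.16375 / 0.18995 ≈ 0.862
P(DDoS probe | evidence) = 0.016796 / 0.18995 ≈ 0.088
P(phishing callback | evidence) = 0.0094024 / 0.18995 ≈ 0.049

0.862, 0.088, 0.049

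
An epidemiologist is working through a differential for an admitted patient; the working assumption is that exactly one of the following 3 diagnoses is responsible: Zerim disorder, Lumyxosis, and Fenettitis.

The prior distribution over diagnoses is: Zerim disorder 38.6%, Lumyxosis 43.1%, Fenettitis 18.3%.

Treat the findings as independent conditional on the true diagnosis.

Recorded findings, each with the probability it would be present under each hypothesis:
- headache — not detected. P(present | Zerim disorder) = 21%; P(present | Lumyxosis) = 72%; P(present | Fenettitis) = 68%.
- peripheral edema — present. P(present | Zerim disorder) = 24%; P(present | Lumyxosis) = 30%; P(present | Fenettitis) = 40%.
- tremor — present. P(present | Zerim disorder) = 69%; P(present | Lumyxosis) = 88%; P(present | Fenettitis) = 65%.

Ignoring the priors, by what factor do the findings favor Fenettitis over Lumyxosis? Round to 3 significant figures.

1.13

Joint likelihood of the evidence pattern under each hypothesis (using 1 − P(present | H) for each absent finding):
  Fenettitis: (1 − 0.68) × 0.40 × 0.65 = 0.0832
  Lumyxosis: (1 − 0.72) × 0.30 × 0.88 = 0.07392
Bayes factor = 0.0832 / 0.07392 ≈ 1.13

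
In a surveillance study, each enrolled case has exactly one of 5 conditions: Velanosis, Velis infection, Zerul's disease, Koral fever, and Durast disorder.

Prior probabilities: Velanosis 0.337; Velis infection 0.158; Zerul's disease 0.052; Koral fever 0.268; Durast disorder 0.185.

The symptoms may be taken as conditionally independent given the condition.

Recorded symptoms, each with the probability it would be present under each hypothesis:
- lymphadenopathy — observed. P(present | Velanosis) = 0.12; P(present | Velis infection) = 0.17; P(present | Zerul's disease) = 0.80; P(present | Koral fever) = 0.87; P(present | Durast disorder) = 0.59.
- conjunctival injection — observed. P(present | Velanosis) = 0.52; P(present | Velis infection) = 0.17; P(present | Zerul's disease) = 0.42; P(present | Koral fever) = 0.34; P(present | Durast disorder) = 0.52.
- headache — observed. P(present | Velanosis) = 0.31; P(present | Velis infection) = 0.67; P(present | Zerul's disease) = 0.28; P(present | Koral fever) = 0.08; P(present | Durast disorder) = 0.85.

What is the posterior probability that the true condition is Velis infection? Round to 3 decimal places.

Multiply each prior by the joint likelihood of the symptom pattern:
  Velanosis: 0.337 × 0.12 × 0.52 × 0.31 = 0.0065189
  Velis infection: 0.158 × 0.17 × 0.17 × 0.67 = 0.0030594
  Zerul's disease: 0.052 × 0.80 × 0.42 × 0.28 = 0.0048922
  Koral fever: 0.268 × 0.87 × 0.34 × 0.08 = 0.006342
  Durast disorder: 0.185 × 0.59 × 0.52 × 0.85 = 0.048244
Normalizing constant Z = 0.0065189 + 0.0030594 + 0.0048922 + 0.006342 + 0.048244 = 0.069057.
P(Velis infection | evidence) = 0.0030594 / 0.069057 ≈ 0.044.

0.044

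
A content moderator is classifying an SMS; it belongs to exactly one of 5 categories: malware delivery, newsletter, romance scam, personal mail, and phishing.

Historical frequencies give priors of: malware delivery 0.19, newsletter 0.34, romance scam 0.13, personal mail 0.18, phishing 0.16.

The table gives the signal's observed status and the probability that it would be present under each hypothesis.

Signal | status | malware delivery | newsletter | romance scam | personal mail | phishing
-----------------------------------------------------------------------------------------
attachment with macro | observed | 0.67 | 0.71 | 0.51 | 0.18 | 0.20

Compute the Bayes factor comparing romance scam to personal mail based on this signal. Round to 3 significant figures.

Likelihood of this signal under each hypothesis:
  romance scam: 0.51
  personal mail: 0.18
Bayes factor = 0.51 / 0.18 ≈ 2.83

2.83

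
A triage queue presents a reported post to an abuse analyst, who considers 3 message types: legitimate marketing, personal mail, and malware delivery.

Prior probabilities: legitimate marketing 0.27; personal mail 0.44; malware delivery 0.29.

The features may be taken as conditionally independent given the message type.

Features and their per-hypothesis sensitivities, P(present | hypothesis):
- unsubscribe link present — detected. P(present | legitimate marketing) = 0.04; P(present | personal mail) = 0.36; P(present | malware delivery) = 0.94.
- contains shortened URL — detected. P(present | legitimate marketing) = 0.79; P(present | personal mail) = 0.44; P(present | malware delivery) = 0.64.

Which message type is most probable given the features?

malware delivery

Multiply each prior by the joint likelihood of the feature pattern:
  legitimate marketing: 0.27 × 0.04 × 0.79 = 0.008532
  personal mail: 0.44 × 0.36 × 0.44 = 0.069696
  malware delivery: 0.29 × 0.94 × 0.64 = 0.17446
Normalizing constant Z = 0.008532 + 0.069696 + 0.17446 = 0.25269.
P(legitimate marketing | evidence) ≈ 0.008532 / 0.25269 ≈ 0.034
P(personal mail | evidence) ≈ 0.069696 / 0.25269 ≈ 0.276
P(malware delivery | evidence) ≈ 0.17446 / 0.25269 ≈ 0.690
The largest is 0.690, so malware delivery is most probable.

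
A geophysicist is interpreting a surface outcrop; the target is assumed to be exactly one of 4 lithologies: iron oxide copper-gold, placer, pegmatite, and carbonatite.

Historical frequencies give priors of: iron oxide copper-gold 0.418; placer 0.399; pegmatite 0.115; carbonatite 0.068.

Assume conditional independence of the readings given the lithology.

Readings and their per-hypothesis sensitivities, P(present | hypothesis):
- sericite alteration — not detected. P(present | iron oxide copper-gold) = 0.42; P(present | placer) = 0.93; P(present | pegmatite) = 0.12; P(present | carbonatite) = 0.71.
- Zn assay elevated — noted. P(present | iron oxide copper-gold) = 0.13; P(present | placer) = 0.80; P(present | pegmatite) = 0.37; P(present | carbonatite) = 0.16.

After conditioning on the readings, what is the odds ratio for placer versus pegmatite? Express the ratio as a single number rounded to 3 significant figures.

0.597

The normalizing constant cancels in an odds ratio, so compute prior × likelihood for the two hypotheses only (using 1 − P(present | H) for each absent reading):
  placer: 0.399 × (1 − 0.93) × 0.80 = 0.022344
  pegmatite: 0.115 × (1 − 0.12) × 0.37 = 0.037444
Odds(placer : pegmatite) = 0.022344 / 0.037444 ≈ 0.597.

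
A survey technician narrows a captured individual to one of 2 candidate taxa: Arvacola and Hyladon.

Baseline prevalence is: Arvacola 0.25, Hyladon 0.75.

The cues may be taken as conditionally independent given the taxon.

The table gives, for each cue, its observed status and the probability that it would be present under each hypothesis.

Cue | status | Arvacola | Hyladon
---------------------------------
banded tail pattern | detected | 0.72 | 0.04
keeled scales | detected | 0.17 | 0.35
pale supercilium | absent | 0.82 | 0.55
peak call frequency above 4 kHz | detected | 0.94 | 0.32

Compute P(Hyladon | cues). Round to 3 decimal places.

Multiply each prior by the joint likelihood of the cue pattern (using 1 − P(present | H) for each absent cue):
  Arvacola: 0.25 × 0.72 × 0.17 × (1 − 0.82) × 0.94 = 0.0051775
  Hyladon: 0.75 × 0.04 × 0.35 × (1 − 0.55) × 0.32 = 0.001512
Normalizing constant Z = 0.0051775 + 0.001512 = 0.0066895.
P(Hyladon | evidence) = 0.001512 / 0.0066895 ≈ 0.226.

0.226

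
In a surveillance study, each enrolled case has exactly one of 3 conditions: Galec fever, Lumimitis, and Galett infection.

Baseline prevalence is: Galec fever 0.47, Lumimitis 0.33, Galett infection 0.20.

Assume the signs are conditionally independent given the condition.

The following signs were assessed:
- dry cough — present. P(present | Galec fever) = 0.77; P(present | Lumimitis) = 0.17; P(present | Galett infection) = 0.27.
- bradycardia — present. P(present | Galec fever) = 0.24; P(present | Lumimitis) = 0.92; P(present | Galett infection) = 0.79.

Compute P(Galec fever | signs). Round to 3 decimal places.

For each hypothesis, the unnormalized posterior weight is prior × product of the sign likelihoods:
  Galec fever: 0.47 × 0.77 × 0.24 = 0.086856
  Lumimitis: 0.33 × 0.17 × 0.92 = 0.051612
  Galett infection: 0.20 × 0.27 × 0.79 = 0.04266
Marginal likelihood of the evidence = 0.18113.
P(Galec fever | evidence) = 0.086856 / 0.18113 ≈ 0.480.

0.480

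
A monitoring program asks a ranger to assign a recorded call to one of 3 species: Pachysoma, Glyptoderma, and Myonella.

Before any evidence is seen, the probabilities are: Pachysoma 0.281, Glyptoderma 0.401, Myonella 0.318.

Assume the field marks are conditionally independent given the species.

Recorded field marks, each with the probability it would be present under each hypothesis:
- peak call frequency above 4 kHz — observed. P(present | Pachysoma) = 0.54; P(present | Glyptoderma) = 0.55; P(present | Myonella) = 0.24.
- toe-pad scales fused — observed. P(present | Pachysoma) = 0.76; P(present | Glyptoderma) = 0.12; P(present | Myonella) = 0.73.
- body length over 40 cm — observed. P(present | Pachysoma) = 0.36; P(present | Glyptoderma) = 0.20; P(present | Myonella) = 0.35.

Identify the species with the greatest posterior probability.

By Bayes' rule with conditional independence, the unnormalized weight for each hypothesis is prior × ∏ likelihoods:
  Pachysoma: 0.281 × 0.54 × 0.76 × 0.36 = 0.041516
  Glyptoderma: 0.401 × 0.55 × 0.12 × 0.20 = 0.0052932
  Myonella: 0.318 × 0.24 × 0.73 × 0.35 = 0.0195
The unnormalized weights sum to 0.066309.
P(Pachysoma | evidence) ≈ 0.041516 / 0.066309 ≈ 0.626
P(Glyptoderma | evidence) ≈ 0.0052932 / 0.066309 ≈ 0.080
P(Myonella | evidence) ≈ 0.0195 / 0.066309 ≈ 0.294
The largest is 0.626, so Pachysoma is most probable.

Pachysoma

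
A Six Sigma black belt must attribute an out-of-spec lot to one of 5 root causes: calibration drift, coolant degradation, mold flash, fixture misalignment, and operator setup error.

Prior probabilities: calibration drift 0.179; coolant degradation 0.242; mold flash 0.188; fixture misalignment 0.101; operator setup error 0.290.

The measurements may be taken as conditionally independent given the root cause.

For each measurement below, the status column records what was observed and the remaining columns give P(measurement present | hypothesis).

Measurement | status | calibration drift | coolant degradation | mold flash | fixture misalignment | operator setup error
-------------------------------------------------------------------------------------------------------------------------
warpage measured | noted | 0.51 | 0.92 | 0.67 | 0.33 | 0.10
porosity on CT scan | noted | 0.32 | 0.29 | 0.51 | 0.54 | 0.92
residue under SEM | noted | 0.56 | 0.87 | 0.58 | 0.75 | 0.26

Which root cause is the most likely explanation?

coolant degradation

For each hypothesis, the unnormalized posterior weight is prior × product of the measurement likelihoods:
  calibration drift: 0.179 × 0.51 × 0.32 × 0.56 = 0.016359
  coolant degradation: 0.242 × 0.92 × 0.29 × 0.87 = 0.056172
  mold flash: 0.188 × 0.67 × 0.51 × 0.58 = 0.037259
  fixture misalignment: 0.101 × 0.33 × 0.54 × 0.75 = 0.013499
  operator setup error: 0.290 × 0.10 × 0.92 × 0.26 = 0.0069368
Marginal likelihood of the evidence = 0.13023.
P(calibration drift | evidence) ≈ 0.016359 / 0.13023 ≈ 0.126
P(coolant degradation | evidence) ≈ 0.056172 / 0.13023 ≈ 0.431
P(mold flash | evidence) ≈ 0.037259 / 0.13023 ≈ 0.286
P(fixture misalignment | evidence) ≈ 0.013499 / 0.13023 ≈ 0.104
P(operator setup error | evidence) ≈ 0.0069368 / 0.13023 ≈ 0.053
The largest is 0.431, so coolant degradation is most probable.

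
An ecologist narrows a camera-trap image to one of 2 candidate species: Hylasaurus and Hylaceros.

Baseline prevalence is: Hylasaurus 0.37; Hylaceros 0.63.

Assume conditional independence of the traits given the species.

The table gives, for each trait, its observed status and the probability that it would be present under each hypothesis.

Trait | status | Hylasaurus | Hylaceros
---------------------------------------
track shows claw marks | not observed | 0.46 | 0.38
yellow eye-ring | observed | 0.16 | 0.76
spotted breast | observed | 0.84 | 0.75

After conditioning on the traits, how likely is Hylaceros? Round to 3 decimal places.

0.892

By Bayes' rule with conditional independence, the unnormalized weight for each hypothesis is prior × ∏ likelihoods (using 1 − P(present | H) for each absent trait):
  Hylasaurus: 0.37 × (1 − 0.46) × 0.16 × 0.84 = 0.026853
  Hylaceros: 0.63 × (1 − 0.38) × 0.76 × 0.75 = 0.22264
Normalizing constant Z = 0.026853 + 0.22264 = 0.2495.
P(Hylaceros | evidence) = 0.22264 / 0.2495 ≈ 0.892.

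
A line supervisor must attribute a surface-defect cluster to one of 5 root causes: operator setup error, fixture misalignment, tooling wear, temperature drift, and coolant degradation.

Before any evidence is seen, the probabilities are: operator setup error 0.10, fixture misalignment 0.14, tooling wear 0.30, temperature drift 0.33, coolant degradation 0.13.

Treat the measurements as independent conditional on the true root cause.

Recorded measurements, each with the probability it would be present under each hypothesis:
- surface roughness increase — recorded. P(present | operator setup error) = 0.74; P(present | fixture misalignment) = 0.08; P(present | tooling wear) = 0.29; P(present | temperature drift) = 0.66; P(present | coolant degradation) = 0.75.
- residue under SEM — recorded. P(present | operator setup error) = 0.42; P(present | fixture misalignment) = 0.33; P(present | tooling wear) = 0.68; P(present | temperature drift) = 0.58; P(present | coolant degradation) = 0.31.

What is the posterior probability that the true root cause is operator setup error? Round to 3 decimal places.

0.124

By Bayes' rule with conditional independence, the unnormalized weight for each hypothesis is prior × ∏ likelihoods:
  operator setup error: 0.10 × 0.74 × 0.42 = 0.03108
  fixture misalignment: 0.14 × 0.08 × 0.33 = 0.003696
  tooling wear: 0.30 × 0.29 × 0.68 = 0.05916
  temperature drift: 0.33 × 0.66 × 0.58 = 0.12632
  coolant degradation: 0.13 × 0.75 × 0.31 = 0.030225
Marginal likelihood of the evidence = 0.25049.
P(operator setup error | evidence) = 0.03108 / 0.25049 ≈ 0.124.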